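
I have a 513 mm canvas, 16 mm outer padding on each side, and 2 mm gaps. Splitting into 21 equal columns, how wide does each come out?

Content width = 513 − 2·16 = 481 mm.
21 columns + 20 gaps: 21c + 20·2 = 481.
21c = 481 − 40 = 441, so c = 21 mm.

21 mm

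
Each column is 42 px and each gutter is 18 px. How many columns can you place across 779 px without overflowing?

13 columns: 13·42 + 12·18 = 762 px ≤ 779.
14 columns: 822 px > 779. So 13.

13 columns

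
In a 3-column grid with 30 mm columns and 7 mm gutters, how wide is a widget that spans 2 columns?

Span of 2: 2·30 + 1·7 = 60 + 7 = 67 mm.

67 mm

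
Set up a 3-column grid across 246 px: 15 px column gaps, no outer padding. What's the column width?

3 columns + 2 column gaps: 3c + 2·15 = 246.
3c = 246 − 30 = 216, so c = 72 px.

72 px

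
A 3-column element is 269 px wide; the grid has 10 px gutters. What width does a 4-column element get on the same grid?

269 − 2·10 = 249; ÷3 gives c = 83 px.
4 columns plus 3 gutters: 332 + 30 = 362 px.

362 px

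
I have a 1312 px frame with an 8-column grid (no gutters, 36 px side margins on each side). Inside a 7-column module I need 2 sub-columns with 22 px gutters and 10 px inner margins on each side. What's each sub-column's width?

521.5 px

Take off 72 px of margins, leaving 1240 px.
8c = 1240 → c = 155 px.
7-column span = 7·155 = 1085 px.
Inner content = 1085 − 2·10 = 1065 px.
Subtracting 1 gutter of 22 leaves 1043 for 2 columns, so d = 521.5 px.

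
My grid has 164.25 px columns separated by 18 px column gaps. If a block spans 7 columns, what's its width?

7 columns plus 6 column gaps: 1149.75 + 108 = 1257.75 px.

1257.75 px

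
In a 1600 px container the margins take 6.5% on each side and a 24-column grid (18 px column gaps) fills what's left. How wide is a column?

1600 × (1 − 2·6.5%) = 1600 × 87% = 1392 px for the columns.
24c + 23·18 = 1392 → 24c = 978 → c = 40.75 px.

40.75 px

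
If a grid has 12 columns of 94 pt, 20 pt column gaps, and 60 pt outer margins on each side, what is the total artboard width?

1468 pt

Adding margins, columns and gutters: 120 + 1128 + 220 = 1468 pt.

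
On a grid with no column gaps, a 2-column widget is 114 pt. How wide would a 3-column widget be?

171 pt

114 / 2 = 57 pt per column.
With no column gaps, 3 columns span 3·57 = 171 pt.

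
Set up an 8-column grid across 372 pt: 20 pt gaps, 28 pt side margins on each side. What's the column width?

22 pt

Subtract both margins: 372 − 2·28 = 316 pt.
8 columns + 7 gaps: 8c + 7·20 = 316.
8c = 316 − 140 = 176, so c = 22 pt.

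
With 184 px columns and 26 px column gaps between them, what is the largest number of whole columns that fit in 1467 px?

k columns need k·184 + (k−1)·26 = k·210 − 26.
k·210 − 26 ≤ 1467 → k ≤ 1493 / 210 ≈ 7.11, so k = 7.

7 columns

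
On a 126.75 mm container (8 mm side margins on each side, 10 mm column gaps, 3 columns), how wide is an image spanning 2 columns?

70.5 mm

Inside the margins: 126.75 − 16 = 110.75 mm.
Subtracting 2 column gaps of 10 leaves 90.75 for 3 columns, so c = 30.25 mm.
2 columns plus 1 column gap: 60.5 + 10 = 70.5 mm.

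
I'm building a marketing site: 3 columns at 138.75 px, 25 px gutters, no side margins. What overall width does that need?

466.25 px

Summing: 416.25 + 50 = 466.25 px.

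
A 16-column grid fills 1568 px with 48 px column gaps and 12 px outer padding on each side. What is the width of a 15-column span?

Take off 24 px of margins, leaving 1544 px.
Subtracting 15 column gaps of 48 leaves 824 for 16 columns, so c = 51.5 px.
15-column span = 15·51.5 + 14·48 = 1444.5 px.

1444.5 px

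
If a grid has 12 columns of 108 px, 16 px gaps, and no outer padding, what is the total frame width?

1472 px

Frame = 12·108 + 11·16 = 1296 + 176 = 1472 px.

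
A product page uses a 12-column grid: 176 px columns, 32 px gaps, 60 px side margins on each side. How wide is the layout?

2584 px

Adding margins, columns and gutters: 120 + 2112 + 352 = 2584 px.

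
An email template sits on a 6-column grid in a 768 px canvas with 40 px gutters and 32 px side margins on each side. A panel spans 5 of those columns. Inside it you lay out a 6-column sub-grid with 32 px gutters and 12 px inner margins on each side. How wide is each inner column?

Subtract both margins: 768 − 2·32 = 704 px.
704 − 5·40 = 504; ÷6 gives c = 84 px.
5-column span = 5·84 + 4·40 = 580 px.
Inner content = 580 − 2·12 = 556 px.
Subtracting 5 gutters of 32 leaves 396 for 6 columns, so d = 66 px.

66 px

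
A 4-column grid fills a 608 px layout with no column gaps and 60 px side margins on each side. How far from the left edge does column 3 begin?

Content = 608 − 2·60 = 488 px.
4c = 488 → c = 122 px.
Before column 3: the margin + 2 columns + 2 column gaps.
Offset = 60 + 2·(122 + 0) = 60 + 244 = 304 px.

304 px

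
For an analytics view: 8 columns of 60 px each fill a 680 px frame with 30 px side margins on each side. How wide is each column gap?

Take off 60 px of margins, leaving 620 px.
Columns use 480 px, leaving 140 px across 7 column gaps = 20 px each.

20 px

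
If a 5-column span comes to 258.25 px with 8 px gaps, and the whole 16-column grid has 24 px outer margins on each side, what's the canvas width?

Subtracting 4 gaps of 8 leaves 226.25 for 5 columns, so c = 45.25 px.
Total width: 2·24 + 16·45.25 + 15·8 = 892 px.

892 px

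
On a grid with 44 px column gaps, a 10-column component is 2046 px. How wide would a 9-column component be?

10 columns + 9 column gaps: 10c + 9·44 = 2046.
10c = 2046 − 396 = 1650, so c = 165 px.
9 columns plus 8 column gaps: 1485 + 352 = 1837 px.

1837 px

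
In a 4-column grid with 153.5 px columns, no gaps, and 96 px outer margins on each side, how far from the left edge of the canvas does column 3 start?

Each column+gutter stride is 153.5 px; 2 of them past the 96 px margin is 96 + 307 = 403 px.

403 px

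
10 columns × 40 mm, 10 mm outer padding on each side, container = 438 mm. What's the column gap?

Subtract both margins: 438 − 2·10 = 418 mm.
10 columns take 10·40 = 400 mm; remaining 18 splits into 9 column gaps.
g = 18 / 9 = 2 mm.

2 mm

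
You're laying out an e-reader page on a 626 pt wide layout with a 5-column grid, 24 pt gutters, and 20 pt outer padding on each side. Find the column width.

Inside the margins: 626 − 40 = 586 pt.
5 columns + 4 gutters: 5c + 4·24 = 586.
5c = 586 − 96 = 490, so c = 98 pt.

98 pt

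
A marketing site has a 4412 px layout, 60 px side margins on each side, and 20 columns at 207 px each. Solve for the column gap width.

8 px

Subtract both margins: 4412 − 2·60 = 4292 px.
20·207 + 19g = 4292 → 19g = 152 → g = 8 px.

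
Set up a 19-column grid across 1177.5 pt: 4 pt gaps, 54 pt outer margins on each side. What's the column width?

52.5 pt

Subtract both margins: 1177.5 − 2·54 = 1069.5 pt.
19 columns + 18 gaps: 19c + 18·4 = 1069.5.
19c = 1069.5 − 72 = 997.5, so c = 52.5 pt.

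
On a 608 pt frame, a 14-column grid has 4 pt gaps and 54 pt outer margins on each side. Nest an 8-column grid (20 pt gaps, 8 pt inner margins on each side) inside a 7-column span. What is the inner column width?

11.5 pt

Outer content = 608 − 2·54 = 500 pt.
500 − 13·4 = 448; ÷14 gives c = 32 pt.
7 columns plus 6 gaps: 224 + 24 = 248 pt.
Inner content = 248 − 2·8 = 232 pt.
8 columns + 7 gaps: 8d + 7·20 = 232.
8d = 232 − 140 = 92, so d = 11.5 pt.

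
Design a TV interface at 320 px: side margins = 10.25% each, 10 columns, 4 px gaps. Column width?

21.84 px

Each margin = 10.25% of 320 = 32.8 px; content = 320 − 2·32.8 = 254.4 px.
Subtracting 9 gaps of 4 leaves 218.4 for 10 columns, so c = 21.84 px.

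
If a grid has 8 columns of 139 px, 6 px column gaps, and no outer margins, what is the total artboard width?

Summing: 1112 + 42 = 1154 px.

1154 px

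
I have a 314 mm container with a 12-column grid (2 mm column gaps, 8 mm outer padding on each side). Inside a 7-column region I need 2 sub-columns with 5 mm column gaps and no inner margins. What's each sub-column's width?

84 mm

Inside the margins: 314 − 16 = 298 mm.
Subtracting 11 column gaps of 2 leaves 276 for 12 columns, so c = 23 mm.
7-column span = 7·23 + 6·2 = 173 mm.
173 − 1·5 = 168; ÷2 gives d = 84 mm.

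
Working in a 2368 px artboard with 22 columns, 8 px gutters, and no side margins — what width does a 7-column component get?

748 px

22 columns + 21 gutters: 22c + 21·8 = 2368.
22c = 2368 − 168 = 2200, so c = 100 px.
7-column span = 7·100 + 6·8 = 748 px.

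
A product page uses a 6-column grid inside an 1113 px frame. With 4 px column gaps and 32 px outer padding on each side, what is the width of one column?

171.5 px

Inside the margins: 1113 − 64 = 1049 px.
Subtracting 5 column gaps of 4 leaves 1029 for 6 columns, so c = 171.5 px.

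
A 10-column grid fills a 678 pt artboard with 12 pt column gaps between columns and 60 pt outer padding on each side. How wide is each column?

45 pt

Take off 120 pt of margins, leaving 558 pt.
Subtracting 9 column gaps of 12 leaves 450 for 10 columns, so c = 45 pt.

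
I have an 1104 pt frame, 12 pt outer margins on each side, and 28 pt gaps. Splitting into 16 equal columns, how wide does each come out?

41.25 pt

Content width = 1104 − 2·12 = 1080 pt.
16c + 15·28 = 1080 → 16c = 660 → c = 41.25 pt.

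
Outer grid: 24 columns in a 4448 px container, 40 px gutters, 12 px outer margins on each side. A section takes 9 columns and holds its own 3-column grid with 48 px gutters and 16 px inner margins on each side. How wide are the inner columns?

Take off 24 px of margins, leaving 4424 px.
24c + 23·40 = 4424 → 24c = 3504 → c = 146 px.
9-column span = 9·146 + 8·40 = 1634 px.
Inner content = 1634 − 2·16 = 1602 px.
3d + 2·48 = 1602 → 3d = 1506 → d = 502 px.

502 px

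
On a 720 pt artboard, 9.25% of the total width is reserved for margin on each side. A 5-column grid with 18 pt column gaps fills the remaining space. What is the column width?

102.96 pt

720 × (1 − 2·9.25%) = 720 × 81.5% = 586.8 pt for the columns.
5 columns + 4 column gaps: 5c + 4·18 = 586.8.
5c = 586.8 − 72 = 514.8, so c = 102.96 pt.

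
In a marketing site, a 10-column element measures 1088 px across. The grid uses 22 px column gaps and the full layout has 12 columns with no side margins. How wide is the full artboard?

1310 px

Subtracting 9 column gaps of 22 leaves 890 for 10 columns, so c = 89 px.
Total width: 12·89 + 11·22 = 1310 px.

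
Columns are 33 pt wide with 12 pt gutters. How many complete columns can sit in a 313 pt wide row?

Each extra column adds 33 + 12 = 45 pt.
(313 + 12) / 45 = 7.22, so 7 columns fit.

7 columns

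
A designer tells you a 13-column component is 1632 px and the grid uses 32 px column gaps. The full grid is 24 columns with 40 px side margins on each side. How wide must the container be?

3120 px

13c + 12·32 = 1632 → 13c = 1248 → c = 96 px.
Adding margins, columns and gutters: 80 + 2304 + 736 = 3120 px.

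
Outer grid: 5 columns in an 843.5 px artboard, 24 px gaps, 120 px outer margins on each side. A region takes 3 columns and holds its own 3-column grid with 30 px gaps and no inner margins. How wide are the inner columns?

Take off 240 px of margins, leaving 603.5 px.
603.5 − 4·24 = 507.5; ÷5 gives c = 101.5 px.
3 columns plus 2 gaps: 304.5 + 48 = 352.5 px.
352.5 − 2·30 = 292.5; ÷3 gives d = 97.5 px.

97.5 px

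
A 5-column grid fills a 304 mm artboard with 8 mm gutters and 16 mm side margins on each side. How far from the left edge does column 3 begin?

Subtract both margins: 304 − 2·16 = 272 mm.
5 columns + 4 gutters: 5c + 4·8 = 272.
5c = 272 − 32 = 240, so c = 48 mm.
Each column+gutter stride is 56 mm; 2 of them past the 16 mm margin is 16 + 112 = 128 mm.

128 mm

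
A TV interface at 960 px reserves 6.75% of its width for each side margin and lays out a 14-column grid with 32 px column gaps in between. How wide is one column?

29.6 px

Each margin = 6.75% of 960 = 64.8 px; content = 960 − 2·64.8 = 830.4 px.
14 columns + 13 column gaps: 14c + 13·32 = 830.4.
14c = 830.4 − 416 = 414.4, so c = 29.6 px.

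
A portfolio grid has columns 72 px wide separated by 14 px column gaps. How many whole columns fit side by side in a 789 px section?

k columns need k·72 + (k−1)·14 = k·86 − 14.
k·86 − 14 ≤ 789 → k ≤ 803 / 86 ≈ 9.34, so k = 9.

9 columns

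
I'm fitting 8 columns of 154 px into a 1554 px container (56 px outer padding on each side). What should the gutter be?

Subtract both margins: 1554 − 2·56 = 1442 px.
Columns use 1232 px, leaving 210 px across 7 gutters = 30 px each.

30 px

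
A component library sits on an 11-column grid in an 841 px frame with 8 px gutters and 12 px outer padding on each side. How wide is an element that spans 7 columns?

Inside the margins: 841 − 24 = 817 px.
11c + 10·8 = 817 → 11c = 737 → c = 67 px.
Span of 7: 7·67 + 6·8 = 469 + 48 = 517 px.

517 px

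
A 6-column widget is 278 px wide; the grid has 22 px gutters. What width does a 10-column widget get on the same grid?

478 px

278 − 5·22 = 168; ÷6 gives c = 28 px.
Span of 10: 10·28 + 9·22 = 280 + 198 = 478 px.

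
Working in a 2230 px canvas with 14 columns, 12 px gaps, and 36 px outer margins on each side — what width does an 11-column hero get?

Subtract both margins: 2230 − 2·36 = 2158 px.
Subtracting 13 gaps of 12 leaves 2002 for 14 columns, so c = 143 px.
11 columns plus 10 gaps: 1573 + 120 = 1693 px.

1693 px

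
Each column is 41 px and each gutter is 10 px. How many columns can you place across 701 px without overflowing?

13 columns: 13·41 + 12·10 = 653 px ≤ 701.
14 columns: 704 px > 701. So 13.

13 columns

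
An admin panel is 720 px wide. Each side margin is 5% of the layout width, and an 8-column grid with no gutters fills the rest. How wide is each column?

Margins: 5% × 720 = 36 px each, so content = 720 − 72 = 648 px.
With no gutters, each column is 648/8 = 81 px.

81 px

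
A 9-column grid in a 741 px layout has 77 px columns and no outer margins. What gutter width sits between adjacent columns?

6 px

9·77 + 8g = 741 → 8g = 48 → g = 6 px.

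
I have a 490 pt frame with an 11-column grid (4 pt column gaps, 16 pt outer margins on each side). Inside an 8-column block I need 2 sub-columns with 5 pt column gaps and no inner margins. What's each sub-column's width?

Outer content = 490 − 2·16 = 458 pt.
11c + 10·4 = 458 → 11c = 418 → c = 38 pt.
8-column span = 8·38 + 7·4 = 332 pt.
2d + 1·5 = 332 → 2d = 327 → d = 163.5 pt.

163.5 pt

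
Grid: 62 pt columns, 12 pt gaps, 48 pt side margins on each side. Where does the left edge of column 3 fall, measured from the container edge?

Each column+gutter stride is 74 pt; 2 of them past the 48 pt margin is 48 + 148 = 196 pt.

196 pt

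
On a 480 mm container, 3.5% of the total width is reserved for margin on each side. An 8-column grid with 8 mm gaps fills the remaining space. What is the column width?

48.8 mm

Each margin = 3.5% of 480 = 16.8 mm; content = 480 − 2·16.8 = 446.4 mm.
8c + 7·8 = 446.4 → 8c = 390.4 → c = 48.8 mm.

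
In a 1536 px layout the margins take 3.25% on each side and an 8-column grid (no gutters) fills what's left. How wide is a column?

179.52 px

1536 × (1 − 2·3.25%) = 1536 × 93.5% = 1436.16 px for the columns.
With no gutters, each column is 1436.16/8 = 179.52 px.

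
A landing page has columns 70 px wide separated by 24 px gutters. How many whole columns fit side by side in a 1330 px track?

14 columns

Each extra column adds 70 + 24 = 94 px.
(1330 + 24) / 94 = 14.40, so 14 columns fit.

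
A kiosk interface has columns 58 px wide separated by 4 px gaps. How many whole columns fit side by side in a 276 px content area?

4 columns

k columns need k·58 + (k−1)·4 = k·62 − 4.
k·62 − 4 ≤ 276 → k ≤ 280 / 62 ≈ 4.52, so k = 4.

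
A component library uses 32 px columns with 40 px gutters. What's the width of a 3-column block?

3-column span = 3·32 + 2·40 = 176 px.

176 px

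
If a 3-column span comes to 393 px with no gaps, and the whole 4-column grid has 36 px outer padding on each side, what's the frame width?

3c = 393 → c = 131 px.
Frame = 2·36 + 4·131 = 72 + 524 = 596 px.

596 px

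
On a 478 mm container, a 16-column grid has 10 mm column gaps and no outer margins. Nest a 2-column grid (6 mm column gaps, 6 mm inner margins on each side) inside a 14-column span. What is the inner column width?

Subtracting 15 column gaps of 10 leaves 328 for 16 columns, so c = 20.5 mm.
14-column span = 14·20.5 + 13·10 = 417 mm.
Inner content = 417 − 2·6 = 405 mm.
405 − 1·6 = 399; ÷2 gives d = 199.5 mm.

199.5 mm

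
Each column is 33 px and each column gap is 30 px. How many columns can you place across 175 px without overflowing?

Each extra column adds 33 + 30 = 63 px.
(175 + 30) / 63 = 3.25, so 3 columns fit.

3 columns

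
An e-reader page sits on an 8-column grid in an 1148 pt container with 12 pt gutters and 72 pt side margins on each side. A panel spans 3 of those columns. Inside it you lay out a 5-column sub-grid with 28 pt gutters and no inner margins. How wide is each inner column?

51.4 pt

Take off 144 pt of margins, leaving 1004 pt.
8c + 7·12 = 1004 → 8c = 920 → c = 115 pt.
3-column span = 3·115 + 2·12 = 369 pt.
5d + 4·28 = 369 → 5d = 257 → d = 51.4 pt.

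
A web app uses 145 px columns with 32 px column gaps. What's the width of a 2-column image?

322 px

Span of 2: 2·145 + 1·32 = 290 + 32 = 322 px.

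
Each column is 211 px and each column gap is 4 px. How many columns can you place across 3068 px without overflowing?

14 columns: 14·211 + 13·4 = 3006 px ≤ 3068.
15 columns: 3221 px > 3068. So 14.

14 columns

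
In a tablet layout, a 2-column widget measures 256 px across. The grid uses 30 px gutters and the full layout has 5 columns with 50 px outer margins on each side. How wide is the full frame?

785 px

256 − 1·30 = 226; ÷2 gives c = 113 px.
Frame = 2·50 + 5·113 + 4·30 = 100 + 565 + 120 = 785 px.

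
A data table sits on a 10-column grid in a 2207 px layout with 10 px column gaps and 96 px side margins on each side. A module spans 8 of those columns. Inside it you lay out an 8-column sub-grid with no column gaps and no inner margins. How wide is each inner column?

Take off 192 px of margins, leaving 2015 px.
2015 − 9·10 = 1925; ÷10 gives c = 192.5 px.
8 columns plus 7 column gaps: 1540 + 70 = 1610 px.
With no column gaps, each column is 1610/8 = 201.25 px.

201.25 px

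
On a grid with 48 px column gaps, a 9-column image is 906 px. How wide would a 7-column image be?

906 − 8·48 = 522; ÷9 gives c = 58 px.
Span of 7: 7·58 + 6·48 = 406 + 288 = 694 px.

694 px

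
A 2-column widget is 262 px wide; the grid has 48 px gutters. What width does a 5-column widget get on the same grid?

727 px

2 columns + 1 gutter: 2c + 1·48 = 262.
2c = 262 − 48 = 214, so c = 107 px.
5 columns plus 4 gutters: 535 + 192 = 727 px.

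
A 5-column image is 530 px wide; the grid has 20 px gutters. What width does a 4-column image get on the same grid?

5 columns + 4 gutters: 5c + 4·20 = 530.
5c = 530 − 80 = 450, so c = 90 px.
Span of 4: 4·90 + 3·20 = 360 + 60 = 420 px.

420 px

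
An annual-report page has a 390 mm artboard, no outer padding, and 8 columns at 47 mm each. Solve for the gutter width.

2 mm

8·47 + 7g = 390 → 7g = 14 → g = 2 mm.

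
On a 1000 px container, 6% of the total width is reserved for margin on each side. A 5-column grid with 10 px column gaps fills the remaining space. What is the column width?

168 px

Each margin = 6% of 1000 = 60 px; content = 1000 − 2·60 = 880 px.
Subtracting 4 column gaps of 10 leaves 840 for 5 columns, so c = 168 px.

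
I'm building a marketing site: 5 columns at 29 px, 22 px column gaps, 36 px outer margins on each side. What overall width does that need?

305 px

Total width: 2·36 + 5·29 + 4·22 = 305 px.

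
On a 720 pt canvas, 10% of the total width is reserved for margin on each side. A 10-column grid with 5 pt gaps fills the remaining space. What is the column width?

720 × (1 − 2·10%) = 720 × 80% = 576 pt for the columns.
576 − 9·5 = 531; ÷10 gives c = 53.1 pt.

53.1 pt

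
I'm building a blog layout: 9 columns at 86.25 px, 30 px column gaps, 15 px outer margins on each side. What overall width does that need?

Artboard = 2·15 + 9·86.25 + 8·30 = 30 + 776.25 + 240 = 1046.25 px.

1046.25 px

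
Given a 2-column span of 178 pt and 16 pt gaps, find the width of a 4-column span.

2c + 1·16 = 178 → 2c = 162 → c = 81 pt.
4-column span = 4·81 + 3·16 = 372 pt.

372 pt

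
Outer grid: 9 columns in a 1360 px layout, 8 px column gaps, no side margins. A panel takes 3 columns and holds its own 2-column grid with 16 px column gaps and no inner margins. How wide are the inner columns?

216 px

Subtracting 8 column gaps of 8 leaves 1296 for 9 columns, so c = 144 px.
Span of 3: 3·144 + 2·8 = 432 + 16 = 448 px.
2d + 1·16 = 448 → 2d = 432 → d = 216 px.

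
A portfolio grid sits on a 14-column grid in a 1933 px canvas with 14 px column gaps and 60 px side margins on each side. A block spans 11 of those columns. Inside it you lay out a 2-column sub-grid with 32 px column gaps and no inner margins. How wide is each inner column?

694.75 px

Take off 120 px of margins, leaving 1813 px.
Subtracting 13 column gaps of 14 leaves 1631 for 14 columns, so c = 116.5 px.
11-column span = 11·116.5 + 10·14 = 1421.5 px.
Subtracting 1 column gap of 32 leaves 1389.5 for 2 columns, so d = 694.75 px.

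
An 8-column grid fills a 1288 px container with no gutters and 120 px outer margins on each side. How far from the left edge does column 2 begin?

Inside the margins: 1288 − 240 = 1048 px.
With no gutters, each column is 1048/8 = 131 px.
Each column+gutter stride is 131 px; 1 of them past the 120 px margin is 120 + 131 = 251 px.

251 px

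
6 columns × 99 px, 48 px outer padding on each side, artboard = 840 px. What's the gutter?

30 px

Content width = 840 − 2·48 = 744 px.
6·99 + 5g = 744 → 5g = 150 → g = 30 px.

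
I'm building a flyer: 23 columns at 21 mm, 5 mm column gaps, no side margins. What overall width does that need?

Total width: 23·21 + 22·5 = 593 mm.

593 mm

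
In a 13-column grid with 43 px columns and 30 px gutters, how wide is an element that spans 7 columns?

481 px

Span of 7: 7·43 + 6·30 = 301 + 180 = 481 px.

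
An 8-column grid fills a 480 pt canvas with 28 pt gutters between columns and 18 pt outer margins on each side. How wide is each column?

Inside the margins: 480 − 36 = 444 pt.
8 columns + 7 gutters: 8c + 7·28 = 444.
8c = 444 − 196 = 248, so c = 31 pt.

31 pt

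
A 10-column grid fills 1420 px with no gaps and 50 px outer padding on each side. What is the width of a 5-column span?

660 px

Subtract both margins: 1420 − 2·50 = 1320 px.
1320 / 10 = 132 px per column.
With no gaps, 5 columns span 5·132 = 660 px.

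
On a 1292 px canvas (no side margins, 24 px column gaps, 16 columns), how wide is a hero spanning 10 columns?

798.5 px

16c + 15·24 = 1292 → 16c = 932 → c = 58.25 px.
10 columns plus 9 column gaps: 582.5 + 216 = 798.5 px.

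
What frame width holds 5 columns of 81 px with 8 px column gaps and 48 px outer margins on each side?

Total width: 2·48 + 5·81 + 4·8 = 533 px.

533 px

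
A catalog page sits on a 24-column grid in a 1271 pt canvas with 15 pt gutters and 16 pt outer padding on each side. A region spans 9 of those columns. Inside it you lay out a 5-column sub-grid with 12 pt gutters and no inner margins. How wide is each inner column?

Subtract both margins: 1271 − 2·16 = 1239 pt.
24c + 23·15 = 1239 → 24c = 894 → c = 37.25 pt.
9-column span = 9·37.25 + 8·15 = 455.25 pt.
455.25 − 4·12 = 407.25; ÷5 gives d = 81.45 pt.

81.45 pt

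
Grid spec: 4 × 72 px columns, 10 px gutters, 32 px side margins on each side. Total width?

382 px

Total width: 2·32 + 4·72 + 3·10 = 382 px.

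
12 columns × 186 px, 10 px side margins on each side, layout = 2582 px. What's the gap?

Inside the margins: 2582 − 20 = 2562 px.
12·186 + 11g = 2562 → 11g = 330 → g = 30 px.

30 px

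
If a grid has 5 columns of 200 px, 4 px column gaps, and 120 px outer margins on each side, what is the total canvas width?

Adding margins, columns and gutters: 240 + 1000 + 16 = 1256 px.

1256 px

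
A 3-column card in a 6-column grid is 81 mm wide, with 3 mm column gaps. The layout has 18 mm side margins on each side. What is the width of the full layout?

Subtracting 2 column gaps of 3 leaves 75 for 3 columns, so c = 25 mm.
Total width: 2·18 + 6·25 + 5·3 = 201 mm.

201 mm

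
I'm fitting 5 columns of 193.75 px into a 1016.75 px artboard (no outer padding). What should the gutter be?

5·193.75 + 4g = 1016.75 → 4g = 48 → g = 12 px.

12 px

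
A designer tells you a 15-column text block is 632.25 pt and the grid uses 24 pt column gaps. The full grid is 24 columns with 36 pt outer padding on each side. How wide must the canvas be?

1098 pt

15 columns + 14 column gaps: 15c + 14·24 = 632.25.
15c = 632.25 − 336 = 296.25, so c = 19.75 pt.
Adding margins, columns and gutters: 72 + 474 + 552 = 1098 pt.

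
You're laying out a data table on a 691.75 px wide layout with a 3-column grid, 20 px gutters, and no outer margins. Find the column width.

Subtracting 2 gutters of 20 leaves 651.75 for 3 columns, so c = 217.25 px.

217.25 px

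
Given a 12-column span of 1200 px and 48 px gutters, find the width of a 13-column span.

12c + 11·48 = 1200 → 12c = 672 → c = 56 px.
13-column span = 13·56 + 12·48 = 1304 px.

1304 px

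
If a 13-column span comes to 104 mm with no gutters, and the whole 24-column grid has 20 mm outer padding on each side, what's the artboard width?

104 / 13 = 8 mm per column.
Summing: 40 + 192 = 232 mm.

232 mm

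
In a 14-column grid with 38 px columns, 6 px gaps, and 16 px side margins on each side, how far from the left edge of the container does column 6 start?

Before column 6: the margin + 5 columns + 5 gaps.
Offset = 16 + 5·(38 + 6) = 16 + 220 = 236 px.

236 px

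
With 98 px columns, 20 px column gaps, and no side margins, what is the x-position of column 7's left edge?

Before column 7: 6 columns + 6 column gaps.
Offset = 6·(98 + 20) = 6·118 = 708 px.

708 px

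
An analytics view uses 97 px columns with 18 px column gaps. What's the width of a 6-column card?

6-column span = 6·97 + 5·18 = 672 px.

672 px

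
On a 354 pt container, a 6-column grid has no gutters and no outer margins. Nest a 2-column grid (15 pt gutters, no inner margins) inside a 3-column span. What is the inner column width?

With no gutters, each column is 354/6 = 59 pt.
With no gutters, 3 columns span 3·59 = 177 pt.
2d + 1·15 = 177 → 2d = 162 → d = 81 pt.

81 pt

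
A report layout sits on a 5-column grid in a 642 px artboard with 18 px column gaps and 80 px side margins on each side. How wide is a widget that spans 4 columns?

Inside the margins: 642 − 160 = 482 px.
Subtracting 4 column gaps of 18 leaves 410 for 5 columns, so c = 82 px.
4 columns plus 3 column gaps: 328 + 54 = 382 px.

382 px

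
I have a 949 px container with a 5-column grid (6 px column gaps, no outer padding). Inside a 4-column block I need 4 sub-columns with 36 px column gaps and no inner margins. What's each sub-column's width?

Subtracting 4 column gaps of 6 leaves 925 for 5 columns, so c = 185 px.
4-column span = 4·185 + 3·6 = 758 px.
758 − 3·36 = 650; ÷4 gives d = 162.5 px.

162.5 px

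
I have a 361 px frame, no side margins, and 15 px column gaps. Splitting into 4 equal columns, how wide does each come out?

361 − 3·15 = 316; ÷4 gives c = 79 px.

79 px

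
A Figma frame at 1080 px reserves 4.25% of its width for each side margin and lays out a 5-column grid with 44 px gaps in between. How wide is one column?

162.44 px

Margins: 4.25% × 1080 = 45.9 px each, so content = 1080 − 91.8 = 988.2 px.
5 columns + 4 gaps: 5c + 4·44 = 988.2.
5c = 988.2 − 176 = 812.2, so c = 162.44 px.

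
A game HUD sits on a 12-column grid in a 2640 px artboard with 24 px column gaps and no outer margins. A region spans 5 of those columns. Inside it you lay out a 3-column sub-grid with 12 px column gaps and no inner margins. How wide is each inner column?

Subtracting 11 column gaps of 24 leaves 2376 for 12 columns, so c = 198 px.
5 columns plus 4 column gaps: 990 + 96 = 1086 px.
1086 − 2·12 = 1062; ÷3 gives d = 354 px.

354 px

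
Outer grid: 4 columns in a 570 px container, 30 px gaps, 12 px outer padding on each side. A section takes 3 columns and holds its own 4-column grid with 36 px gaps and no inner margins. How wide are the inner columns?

Subtract both margins: 570 − 2·12 = 546 px.
4c + 3·30 = 546 → 4c = 456 → c = 114 px.
3-column span = 3·114 + 2·30 = 402 px.
Subtracting 3 gaps of 36 leaves 294 for 4 columns, so d = 73.5 px.

73.5 px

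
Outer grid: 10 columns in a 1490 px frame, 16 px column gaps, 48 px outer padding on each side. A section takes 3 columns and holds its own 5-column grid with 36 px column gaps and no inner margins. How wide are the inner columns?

52.6 px

Inside the margins: 1490 − 96 = 1394 px.
10 columns + 9 column gaps: 10c + 9·16 = 1394.
10c = 1394 − 144 = 1250, so c = 125 px.
3 columns plus 2 column gaps: 375 + 32 = 407 px.
407 − 4·36 = 263; ÷5 gives d = 52.6 px.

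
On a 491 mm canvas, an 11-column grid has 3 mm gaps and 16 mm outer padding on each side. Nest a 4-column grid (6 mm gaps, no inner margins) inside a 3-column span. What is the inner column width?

Outer content = 491 − 2·16 = 459 mm.
Subtracting 10 gaps of 3 leaves 429 for 11 columns, so c = 39 mm.
Span of 3: 3·39 + 2·3 = 117 + 6 = 123 mm.
Subtracting 3 gaps of 6 leaves 105 for 4 columns, so d = 26.25 mm.

26.25 mm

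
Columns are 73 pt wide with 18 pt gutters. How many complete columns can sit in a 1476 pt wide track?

16 columns

16 columns: 16·73 + 15·18 = 1438 pt ≤ 1476.
17 columns: 1529 pt > 1476. So 16.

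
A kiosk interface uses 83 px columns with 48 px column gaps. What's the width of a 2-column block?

214 px

2 columns plus 1 column gap: 166 + 48 = 214 px.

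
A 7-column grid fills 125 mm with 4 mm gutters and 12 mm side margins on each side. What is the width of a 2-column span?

26 mm

Take off 24 mm of margins, leaving 101 mm.
7 columns + 6 gutters: 7c + 6·4 = 101.
7c = 101 − 24 = 77, so c = 11 mm.
2 columns plus 1 gutter: 22 + 4 = 26 mm.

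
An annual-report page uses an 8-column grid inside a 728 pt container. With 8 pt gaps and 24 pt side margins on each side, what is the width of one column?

Take off 48 pt of margins, leaving 680 pt.
Subtracting 7 gaps of 8 leaves 624 for 8 columns, so c = 78 pt.

78 pt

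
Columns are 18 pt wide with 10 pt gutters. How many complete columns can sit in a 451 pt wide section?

k columns need k·18 + (k−1)·10 = k·28 − 10.
k·28 − 10 ≤ 451 → k ≤ 461 / 28 ≈ 16.46, so k = 16.

16 columns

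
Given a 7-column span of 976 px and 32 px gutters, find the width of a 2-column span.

7 columns + 6 gutters: 7c + 6·32 = 976.
7c = 976 − 192 = 784, so c = 112 px.
2 columns plus 1 gutter: 224 + 32 = 256 px.

256 px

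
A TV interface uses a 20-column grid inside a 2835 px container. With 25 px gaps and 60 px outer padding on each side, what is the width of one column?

Content width = 2835 − 2·60 = 2715 px.
20c + 19·25 = 2715 → 20c = 2240 → c = 112 px.

112 px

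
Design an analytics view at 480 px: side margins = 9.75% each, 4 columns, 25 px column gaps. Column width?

77.85 px

Margins: 9.75% × 480 = 46.8 px each, so content = 480 − 93.6 = 386.4 px.
4 columns + 3 column gaps: 4c + 3·25 = 386.4.
4c = 386.4 − 75 = 311.4, so c = 77.85 px.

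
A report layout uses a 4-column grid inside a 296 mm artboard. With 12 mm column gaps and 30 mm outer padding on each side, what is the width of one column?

Take off 60 mm of margins, leaving 236 mm.
236 − 3·12 = 200; ÷4 gives c = 50 mm.

50 mm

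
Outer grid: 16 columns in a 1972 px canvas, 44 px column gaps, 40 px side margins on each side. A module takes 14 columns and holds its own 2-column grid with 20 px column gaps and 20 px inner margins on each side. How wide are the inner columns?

Inside the margins: 1972 − 80 = 1892 px.
16c + 15·44 = 1892 → 16c = 1232 → c = 77 px.
14-column span = 14·77 + 13·44 = 1650 px.
Inner content = 1650 − 2·20 = 1610 px.
Subtracting 1 column gap of 20 leaves 1590 for 2 columns, so d = 795 px.

795 px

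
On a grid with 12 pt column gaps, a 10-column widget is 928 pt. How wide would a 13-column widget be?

1210 pt

10c + 9·12 = 928 → 10c = 820 → c = 82 pt.
Span of 13: 13·82 + 12·12 = 1066 + 144 = 1210 pt.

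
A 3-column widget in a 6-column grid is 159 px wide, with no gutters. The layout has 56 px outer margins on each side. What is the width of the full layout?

159 / 3 = 53 px per column.
Summing: 112 + 318 = 430 px.

430 px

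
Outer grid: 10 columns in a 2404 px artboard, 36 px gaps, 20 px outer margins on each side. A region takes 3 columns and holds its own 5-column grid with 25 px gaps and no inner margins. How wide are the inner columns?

116.8 px

Take off 40 px of margins, leaving 2364 px.
2364 − 9·36 = 2040; ÷10 gives c = 204 px.
3 columns plus 2 gaps: 612 + 72 = 684 px.
5 columns + 4 gaps: 5d + 4·25 = 684.
5d = 684 − 100 = 584, so d = 116.8 px.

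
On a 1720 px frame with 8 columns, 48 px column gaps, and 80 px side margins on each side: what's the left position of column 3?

482 px

Take off 160 px of margins, leaving 1560 px.
8c + 7·48 = 1560 → 8c = 1224 → c = 153 px.
Column 3 starts at margin + 2·(column + gutter) = 80 + 2·201 = 482 px.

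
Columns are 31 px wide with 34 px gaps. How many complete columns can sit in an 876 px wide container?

14 columns

Each extra column adds 31 + 34 = 65 px.
(876 + 34) / 65 = 14.00, so 14 columns fit.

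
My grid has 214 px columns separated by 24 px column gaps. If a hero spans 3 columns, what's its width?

690 px

3-column span = 3·214 + 2·24 = 690 px.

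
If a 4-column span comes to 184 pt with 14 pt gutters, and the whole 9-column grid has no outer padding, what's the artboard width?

431.5 pt

4 columns + 3 gutters: 4c + 3·14 = 184.
4c = 184 − 42 = 142, so c = 35.5 pt.
Summing: 319.5 + 112 = 431.5 pt.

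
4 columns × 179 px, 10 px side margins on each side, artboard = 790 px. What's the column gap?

Take off 20 px of margins, leaving 770 px.
4·179 + 3g = 770 → 3g = 54 → g = 18 px.

18 px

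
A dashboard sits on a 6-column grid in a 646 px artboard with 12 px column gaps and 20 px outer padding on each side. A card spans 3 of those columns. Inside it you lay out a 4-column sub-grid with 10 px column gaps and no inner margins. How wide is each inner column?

Inside the margins: 646 − 40 = 606 px.
Subtracting 5 column gaps of 12 leaves 546 for 6 columns, so c = 91 px.
Span of 3: 3·91 + 2·12 = 273 + 24 = 297 px.
297 − 3·10 = 267; ÷4 gives d = 66.75 px.

66.75 px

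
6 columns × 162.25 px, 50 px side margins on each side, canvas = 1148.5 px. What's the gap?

Take off 100 px of margins, leaving 1048.5 px.
6 columns take 6·162.25 = 973.5 px; remaining 75 splits into 5 gaps.
g = 75 / 5 = 15 px.

15 px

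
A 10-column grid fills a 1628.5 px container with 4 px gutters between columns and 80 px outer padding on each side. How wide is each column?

Content width = 1628.5 − 2·80 = 1468.5 px.
10c + 9·4 = 1468.5 → 10c = 1432.5 → c = 143.25 px.

143.25 px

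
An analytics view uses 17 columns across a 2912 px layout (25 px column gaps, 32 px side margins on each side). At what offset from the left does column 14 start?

2229 px

Content = 2912 − 2·32 = 2848 px.
2848 − 16·25 = 2448; ÷17 gives c = 144 px.
Column 14 starts at margin + 13·(column + gutter) = 32 + 13·169 = 2229 px.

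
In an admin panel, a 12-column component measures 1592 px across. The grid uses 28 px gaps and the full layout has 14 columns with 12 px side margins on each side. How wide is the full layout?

Subtracting 11 gaps of 28 leaves 1284 for 12 columns, so c = 107 px.
Total width: 2·12 + 14·107 + 13·28 = 1886 px.

1886 px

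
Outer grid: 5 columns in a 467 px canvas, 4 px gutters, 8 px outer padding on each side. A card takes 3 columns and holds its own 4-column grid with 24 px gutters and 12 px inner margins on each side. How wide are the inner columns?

Subtract both margins: 467 − 2·8 = 451 px.
5c + 4·4 = 451 → 5c = 435 → c = 87 px.
3 columns plus 2 gutters: 261 + 8 = 269 px.
Inner content = 269 − 2·12 = 245 px.
4d + 3·24 = 245 → 4d = 173 → d = 43.25 px.

43.25 px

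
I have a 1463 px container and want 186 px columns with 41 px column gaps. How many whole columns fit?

Each extra column adds 186 + 41 = 227 px.
(1463 + 41) / 227 = 6.63, so 6 columns fit.

6 columns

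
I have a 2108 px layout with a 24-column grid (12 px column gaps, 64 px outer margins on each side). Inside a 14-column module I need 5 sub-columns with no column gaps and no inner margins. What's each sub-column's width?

Outer content = 2108 − 2·64 = 1980 px.
24c + 23·12 = 1980 → 24c = 1704 → c = 71 px.
14-column span = 14·71 + 13·12 = 1150 px.
1150 / 5 = 230 px per column.

230 px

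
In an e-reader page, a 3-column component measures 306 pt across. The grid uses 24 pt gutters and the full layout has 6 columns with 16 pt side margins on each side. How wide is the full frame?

3 columns + 2 gutters: 3c + 2·24 = 306.
3c = 306 − 48 = 258, so c = 86 pt.
Adding margins, columns and gutters: 32 + 516 + 120 = 668 pt.

668 pt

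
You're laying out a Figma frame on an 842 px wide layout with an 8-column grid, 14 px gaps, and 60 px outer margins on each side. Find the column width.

78 px

Subtract both margins: 842 − 2·60 = 722 px.
Subtracting 7 gaps of 14 leaves 624 for 8 columns, so c = 78 px.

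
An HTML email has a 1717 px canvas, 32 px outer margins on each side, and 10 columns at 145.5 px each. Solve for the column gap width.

22 px

Subtract both margins: 1717 − 2·32 = 1653 px.
10 columns take 10·145.5 = 1455 px; remaining 198 splits into 9 column gaps.
g = 198 / 9 = 22 px.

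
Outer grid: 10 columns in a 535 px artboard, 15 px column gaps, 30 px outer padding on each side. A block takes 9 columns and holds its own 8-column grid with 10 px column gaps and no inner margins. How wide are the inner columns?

Subtract both margins: 535 − 2·30 = 475 px.
475 − 9·15 = 340; ÷10 gives c = 34 px.
9 columns plus 8 column gaps: 306 + 120 = 426 px.
8 columns + 7 column gaps: 8d + 7·10 = 426.
8d = 426 − 70 = 356, so d = 44.5 px.

44.5 px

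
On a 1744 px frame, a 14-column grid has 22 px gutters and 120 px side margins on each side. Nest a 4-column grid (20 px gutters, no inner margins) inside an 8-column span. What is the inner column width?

Inside the margins: 1744 − 240 = 1504 px.
Subtracting 13 gutters of 22 leaves 1218 for 14 columns, so c = 87 px.
8 columns plus 7 gutters: 696 + 154 = 850 px.
Subtracting 3 gutters of 20 leaves 790 for 4 columns, so d = 197.5 px.

197.5 px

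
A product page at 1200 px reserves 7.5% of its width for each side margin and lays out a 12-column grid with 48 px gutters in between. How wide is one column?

41 px

Each margin = 7.5% of 1200 = 90 px; content = 1200 − 2·90 = 1020 px.
12 columns + 11 gutters: 12c + 11·48 = 1020.
12c = 1020 − 528 = 492, so c = 41 px.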